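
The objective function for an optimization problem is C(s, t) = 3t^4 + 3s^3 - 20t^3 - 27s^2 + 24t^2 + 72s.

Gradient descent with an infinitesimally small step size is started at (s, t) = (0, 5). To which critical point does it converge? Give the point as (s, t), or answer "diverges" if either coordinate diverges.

C is separable, so gradient descent decouples: s follows -∂C/∂s, t follows -∂C/∂t.
∂C/∂s = 9(s - 4)(s - 2); at s=0 this is 72, so s decreases.
∂C/∂t = 12t(t - 4)(t - 1); at t=5 this is 240, so t decreases.
The s-coordinate has no critical point in that direction and runs off to infinity.

diverges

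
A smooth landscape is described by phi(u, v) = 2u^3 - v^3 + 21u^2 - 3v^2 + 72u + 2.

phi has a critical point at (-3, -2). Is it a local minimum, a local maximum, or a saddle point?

The mixed partial ∂²phi/∂u∂v is 0, so the Hessian at any point is diag(phi_uu, phi_vv) = diag(6(2u + 7), -6(v + 1)).
At (-3, -2): H = diag(6, 6).
Both eigenvalues are positive, so H is positive definite: a local minimum.

local minimum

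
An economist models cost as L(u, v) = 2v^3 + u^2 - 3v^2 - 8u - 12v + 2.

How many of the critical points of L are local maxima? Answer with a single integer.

0

L separates as a function of u plus a function of v, so ∇L=0 decouples.
∂L/∂u = 2(u - 4) = 0 at u ∈ {4}; ∂L/∂v = 6(v - 2)(v + 1) = 0 at v ∈ {-1, 2}.
The Hessian is diagonal: diag(L_uu, L_vv). Second derivatives: L_uu(4)=2; L_vv(-1)=-18, L_vv(2)=18.
Local maxima occur where both diagonal entries negative: none. Count: 0.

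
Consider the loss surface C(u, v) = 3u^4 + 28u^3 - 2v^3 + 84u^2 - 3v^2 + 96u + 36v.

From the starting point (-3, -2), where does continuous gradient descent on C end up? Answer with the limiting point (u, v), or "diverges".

(-4, -3)

C is separable, so gradient descent decouples: u follows -∂C/∂u, v follows -∂C/∂v.
∂C/∂u = 12(u + 1)(u + 2)(u + 4); at u=-3 this is 24, so u decreases.
∂C/∂v = -6(v - 2)(v + 3); at v=-2 this is 24, so v decreases.
u converges to its nearest critical value -4 (a local min of the u-part); v converges to -3. The iterate converges to (-4, -3).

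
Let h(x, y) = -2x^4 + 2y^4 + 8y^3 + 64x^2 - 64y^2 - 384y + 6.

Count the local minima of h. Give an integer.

h separates as a function of x plus a function of y, so ∇h=0 decouples.
∂h/∂x = -8x(x - 4)(x + 4) = 0 at x ∈ {-4, 0, 4}; ∂h/∂y = 8(y - 4)(y + 3)(y + 4) = 0 at y ∈ {-4, -3, 4}.
The Hessian is diagonal: diag(h_xx, h_yy). Second derivatives: h_xx(-4)=-256, h_xx(0)=128, h_xx(4)=-256; h_yy(-4)=64, h_yy(-3)=-56, h_yy(4)=448.
Local minima occur where both diagonal entries positive: (0, -4), (0, 4). Count: 2.

2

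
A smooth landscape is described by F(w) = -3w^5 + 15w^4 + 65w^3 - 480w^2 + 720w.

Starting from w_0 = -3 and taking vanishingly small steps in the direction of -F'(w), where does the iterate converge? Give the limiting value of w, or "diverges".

F'(w) = -15(w - 4)(w - 3)(w - 1)(w + 4), so F'(-3) = 2520.
Gradient descent moves in the -F' direction, i.e. w is decreasing.
The nearest critical point in that direction is w = -4, where F'' = 4200 > 0 (a local minimum). The iterate converges there.

-4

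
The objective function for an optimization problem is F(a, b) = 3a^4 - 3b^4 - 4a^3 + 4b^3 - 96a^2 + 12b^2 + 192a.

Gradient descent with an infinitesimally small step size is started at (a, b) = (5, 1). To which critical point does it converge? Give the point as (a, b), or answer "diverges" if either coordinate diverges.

(4, 0)

F is separable, so gradient descent decouples: a follows -∂F/∂a, b follows -∂F/∂b.
∂F/∂a = 12(a - 4)(a - 1)(a + 4); at a=5 this is 432, so a decreases.
∂F/∂b = -12b(b - 2)(b + 1); at b=1 this is 24, so b decreases.
a converges to its nearest critical value 4 (a local min of the a-part); b converges to 0. The iterate converges to (4, 0).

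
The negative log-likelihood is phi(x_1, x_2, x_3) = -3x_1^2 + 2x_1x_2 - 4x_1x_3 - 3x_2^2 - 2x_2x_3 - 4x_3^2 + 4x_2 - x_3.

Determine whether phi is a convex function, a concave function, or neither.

phi is quadratic, so its Hessian is the constant matrix H = [[-6, 2, -4], [2, -6, -2], [-4, -2, -8]].
Leading principal minors: -6, 32, -104.
Signs alternate −, +, − ⇒ H ≺ 0 ⇒ concave.

concave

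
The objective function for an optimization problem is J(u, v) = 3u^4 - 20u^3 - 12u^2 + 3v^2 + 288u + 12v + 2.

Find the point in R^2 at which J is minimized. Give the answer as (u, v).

J(u,v) separates as P(u) + Q(v) + 2, so its minimum is min P + min Q + 2.
P'(u) = 12(u - 4)(u - 3)(u + 2) vanishes at u ∈ {-2, 3, 4}; Q'(v) = 6v + 12 vanishes at v ∈ {-2}.
Local minima of P (where P''>0): P(-2)=-416, P(4)=448. Local minima of Q: Q(-2)=-12.
So the global minimum of J is P(-2) + Q(-2) + 2 = -416 − 12 + 2 = -426, attained at (-2, -2).

(-2, -2)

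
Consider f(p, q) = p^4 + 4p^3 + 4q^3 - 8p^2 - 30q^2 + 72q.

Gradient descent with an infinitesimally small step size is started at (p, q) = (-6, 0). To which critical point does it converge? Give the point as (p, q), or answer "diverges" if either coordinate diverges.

diverges

f is separable, so gradient descent decouples: p follows -∂f/∂p, q follows -∂f/∂q.
∂f/∂p = 4p(p - 1)(p + 4); at p=-6 this is -336, so p increases.
∂f/∂q = 12(q - 3)(q - 2); at q=0 this is 72, so q decreases.
The q-coordinate has no critical point in that direction and runs off to infinity.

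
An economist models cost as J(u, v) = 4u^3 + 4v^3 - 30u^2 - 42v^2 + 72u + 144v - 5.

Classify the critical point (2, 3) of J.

local maximum

The mixed partial ∂²J/∂u∂v is 0, so the Hessian at any point is diag(J_uu, J_vv) = diag(12(2u - 5), 12(2v - 7)).
At (2, 3): H = diag(-12, -12).
Both eigenvalues are negative, so H is negative definite: a local maximum.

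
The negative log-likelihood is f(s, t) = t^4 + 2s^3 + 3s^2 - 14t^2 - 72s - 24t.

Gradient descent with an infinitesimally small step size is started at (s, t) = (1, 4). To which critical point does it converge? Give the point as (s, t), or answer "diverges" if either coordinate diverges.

(3, 3)

f is separable, so gradient descent decouples: s follows -∂f/∂s, t follows -∂f/∂t.
∂f/∂s = 6(s - 3)(s + 4); at s=1 this is -60, so s increases.
∂f/∂t = 4(t - 3)(t + 1)(t + 2); at t=4 this is 120, so t decreases.
s converges to its nearest critical value 3 (a local min of the s-part); t converges to 3. The iterate converges to (3, 3).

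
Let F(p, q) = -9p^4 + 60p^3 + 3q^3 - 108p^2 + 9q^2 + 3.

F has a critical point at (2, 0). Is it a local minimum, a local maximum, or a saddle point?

local minimum

The mixed partial ∂²F/∂p∂q is 0, so the Hessian at any point is diag(F_pp, F_qq) = diag(36(-3p^2 + 10p - 6), 18(q + 1)).
At (2, 0): H = diag(72, 18).
Both eigenvalues are positive, so H is positive definite: a local minimum.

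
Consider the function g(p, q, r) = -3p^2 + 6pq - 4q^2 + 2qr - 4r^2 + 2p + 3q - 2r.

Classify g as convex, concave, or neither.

g is quadratic, so its Hessian is the constant matrix H = [[-6, 6, 0], [6, -8, 2], [0, 2, -8]].
Leading principal minors: -6, 12, -72.
Signs alternate −, +, − ⇒ H ≺ 0 ⇒ concave.

concave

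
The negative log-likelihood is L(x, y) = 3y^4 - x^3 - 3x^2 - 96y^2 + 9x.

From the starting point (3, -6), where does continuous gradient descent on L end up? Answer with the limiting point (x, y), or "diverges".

L is separable, so gradient descent decouples: x follows -∂L/∂x, y follows -∂L/∂y.
∂L/∂x = -3(x - 1)(x + 3); at x=3 this is -36, so x increases.
∂L/∂y = 12y(y - 4)(y + 4); at y=-6 this is -1440, so y increases.
The x-coordinate has no critical point in that direction and runs off to infinity.

diverges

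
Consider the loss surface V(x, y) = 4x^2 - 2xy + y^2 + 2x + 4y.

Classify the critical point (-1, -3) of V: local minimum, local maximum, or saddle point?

The Hessian of V is constant: H = [[8, -2], [-2, 2]].
det(H) = 8·2 − (-2)² = 12.
det(H) > 0 and tr(H) = 10 > 0, so H is positive definite and the point is a local minimum.

local minimum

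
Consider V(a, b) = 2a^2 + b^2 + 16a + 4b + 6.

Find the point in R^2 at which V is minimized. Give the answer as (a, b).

V(a,b) separates as P(a) + Q(b) + 6, so its minimum is min P + min Q + 6.
P'(a) = 4a + 16 vanishes at a ∈ {-4}; Q'(b) = 2b + 4 vanishes at b ∈ {-2}.
Local minima of P (where P''>0): P(-4)=-32. Local minima of Q: Q(-2)=-4.
So the global minimum of V is P(-4) + Q(-2) + 6 = -32 − 4 + 6 = -30, attained at (-4, -2).

(-4, -2)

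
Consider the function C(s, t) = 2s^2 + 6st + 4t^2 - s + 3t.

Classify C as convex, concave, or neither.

neither

C is quadratic, so its Hessian is the constant matrix H = [[4, 6], [6, 8]].
det(H) = -4, tr(H) = 12.
det(H) < 0, so H is indefinite: neither convex nor concave.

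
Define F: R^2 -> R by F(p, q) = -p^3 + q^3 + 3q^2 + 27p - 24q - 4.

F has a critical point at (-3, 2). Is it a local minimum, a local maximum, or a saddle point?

The mixed partial ∂²F/∂p∂q is 0, so the Hessian at any point is diag(F_pp, F_qq) = diag(-6p, 6(q + 1)).
At (-3, 2): H = diag(18, 18).
Both eigenvalues are positive, so H is positive definite: a local minimum.

local minimum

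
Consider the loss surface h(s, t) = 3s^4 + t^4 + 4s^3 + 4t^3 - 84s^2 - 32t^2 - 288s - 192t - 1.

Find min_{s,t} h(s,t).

-2241

h(s,t) separates as P(s) + Q(t) − 1, so its minimum is min P + min Q − 1.
P'(s) = 12(s - 4)(s + 2)(s + 3) vanishes at s ∈ {-3, -2, 4}; Q'(t) = 4(t - 4)(t + 3)(t + 4) vanishes at t ∈ {-4, -3, 4}.
Local minima of P (where P''>0): P(-3)=243, P(4)=-1472. Local minima of Q: Q(-4)=256, Q(4)=-768.
So the global minimum of h is P(4) + Q(4) − 1 = -1472 − 768 − 1 = -2241, attained at (4, 4).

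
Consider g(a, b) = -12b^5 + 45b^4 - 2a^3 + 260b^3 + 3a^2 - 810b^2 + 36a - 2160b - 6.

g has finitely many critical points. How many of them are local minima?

g separates as a function of a plus a function of b, so ∇g=0 decouples.
∂g/∂a = -6(a - 3)(a + 2) = 0 at a ∈ {-2, 3}; ∂g/∂b = -60(b - 4)(b - 3)(b + 1)(b + 3) = 0 at b ∈ {-3, -1, 3, 4}.
The Hessian is diagonal: diag(g_aa, g_bb). Second derivatives: g_aa(-2)=30, g_aa(3)=-30; g_bb(-3)=5040, g_bb(-1)=-2400, g_bb(3)=1440, g_bb(4)=-2100.
Local minima occur where both diagonal entries positive: (-2, -3), (-2, 3). Count: 2.

2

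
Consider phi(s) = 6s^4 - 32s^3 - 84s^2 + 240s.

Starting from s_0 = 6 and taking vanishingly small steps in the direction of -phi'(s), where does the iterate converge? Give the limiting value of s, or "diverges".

phi'(s) = 24(s - 5)(s - 1)(s + 2), so phi'(6) = 960.
Gradient descent moves in the -phi' direction, i.e. s is decreasing.
The nearest critical point in that direction is s = 5, where phi'' = 672 > 0 (a local minimum). The iterate converges there.

5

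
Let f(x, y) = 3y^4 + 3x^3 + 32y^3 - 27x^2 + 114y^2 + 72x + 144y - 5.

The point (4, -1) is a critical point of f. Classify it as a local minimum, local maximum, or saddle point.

The mixed partial ∂²f/∂x∂y is 0, so the Hessian at any point is diag(f_xx, f_yy) = diag(18(x - 3), 12(3y^2 + 16y + 19)).
At (4, -1): H = diag(18, 72).
Both eigenvalues are positive, so H is positive definite: a local minimum.

local minimum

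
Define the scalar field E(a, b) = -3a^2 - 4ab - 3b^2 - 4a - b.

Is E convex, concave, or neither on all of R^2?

concave

E is quadratic, so its Hessian is the constant matrix H = [[-6, -4], [-4, -6]].
det(H) = 20, tr(H) = -12.
det(H) > 0 and tr(H) < 0, so H is negative definite everywhere: concave.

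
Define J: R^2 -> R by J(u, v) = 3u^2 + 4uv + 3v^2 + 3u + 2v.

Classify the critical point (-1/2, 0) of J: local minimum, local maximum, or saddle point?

The Hessian of J is constant: H = [[6, 4], [4, 6]].
det(H) = 6·6 − 4² = 20.
det(H) > 0 and tr(H) = 12 > 0, so H is positive definite and the point is a local minimum.

local minimum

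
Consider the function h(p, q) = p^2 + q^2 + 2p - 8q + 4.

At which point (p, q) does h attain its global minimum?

(-1, 4)

h(p,q) separates as A(p) + B(q) + 4, so its minimum is min A + min B + 4.
A'(p) = 2p + 2 vanishes at p ∈ {-1}; B'(q) = 2q - 8 vanishes at q ∈ {4}.
Local minima of A (where A''>0): A(-1)=-1. Local minima of B: B(4)=-16.
So the global minimum of h is A(-1) + B(4) + 4 = -1 − 16 + 4 = -13, attained at (-1, 4).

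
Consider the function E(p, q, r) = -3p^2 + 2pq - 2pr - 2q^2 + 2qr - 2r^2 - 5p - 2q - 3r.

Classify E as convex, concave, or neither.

E is quadratic, so its Hessian is the constant matrix H = [[-6, 2, -2], [2, -4, 2], [-2, 2, -4]].
Leading principal minors: -6, 20, -56.
Signs alternate −, +, − ⇒ H ≺ 0 ⇒ concave.

concave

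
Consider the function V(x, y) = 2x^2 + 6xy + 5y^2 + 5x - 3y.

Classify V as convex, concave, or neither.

V is quadratic, so its Hessian is the constant matrix H = [[4, 6], [6, 10]].
det(H) = 4, tr(H) = 14.
det(H) > 0 and tr(H) > 0, so H is positive definite everywhere: convex.

convex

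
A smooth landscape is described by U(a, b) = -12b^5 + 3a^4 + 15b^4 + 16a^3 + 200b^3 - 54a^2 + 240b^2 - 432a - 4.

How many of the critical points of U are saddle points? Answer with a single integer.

6

U separates as a function of a plus a function of b, so ∇U=0 decouples.
∂U/∂a = 12(a - 3)(a + 3)(a + 4) = 0 at a ∈ {-4, -3, 3}; ∂U/∂b = -60b(b - 4)(b + 1)(b + 2) = 0 at b ∈ {-2, -1, 0, 4}.
The Hessian is diagonal: diag(U_aa, U_bb). Second derivatives: U_aa(-4)=84, U_aa(-3)=-72, U_aa(3)=504; U_bb(-2)=720, U_bb(-1)=-300, U_bb(0)=480, U_bb(4)=-7200.
Saddle points occur where the two diagonal entries have opposite signs: (-4, -1), (-4, 4), (-3, -2), (-3, 0), (3, -1), (3, 4). Count: 6.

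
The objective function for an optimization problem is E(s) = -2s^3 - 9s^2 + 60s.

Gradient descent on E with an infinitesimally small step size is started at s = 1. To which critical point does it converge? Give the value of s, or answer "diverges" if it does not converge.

E'(s) = -6(s - 2)(s + 5), so E'(1) = 36.
Gradient descent moves in the -E' direction, i.e. s is decreasing.
The nearest critical point in that direction is s = -5, where E'' = 42 > 0 (a local minimum). The iterate converges there.

-5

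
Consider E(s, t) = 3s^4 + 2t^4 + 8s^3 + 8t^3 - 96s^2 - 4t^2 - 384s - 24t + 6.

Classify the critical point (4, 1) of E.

The mixed partial ∂²E/∂s∂t is 0, so the Hessian at any point is diag(E_ss, E_tt) = diag(12(3s^2 + 4s - 16), 8(3t^2 + 6t - 1)).
At (4, 1): H = diag(576, 64).
Both eigenvalues are positive, so H is positive definite: a local minimum.

local minimum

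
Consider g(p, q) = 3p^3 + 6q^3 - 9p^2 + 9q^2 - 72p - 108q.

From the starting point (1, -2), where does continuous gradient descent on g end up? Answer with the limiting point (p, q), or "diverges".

g is separable, so gradient descent decouples: p follows -∂g/∂p, q follows -∂g/∂q.
∂g/∂p = 9(p - 4)(p + 2); at p=1 this is -81, so p increases.
∂g/∂q = 18(q - 2)(q + 3); at q=-2 this is -72, so q increases.
p converges to its nearest critical value 4 (a local min of the p-part); q converges to 2. The iterate converges to (4, 2).

(4, 2)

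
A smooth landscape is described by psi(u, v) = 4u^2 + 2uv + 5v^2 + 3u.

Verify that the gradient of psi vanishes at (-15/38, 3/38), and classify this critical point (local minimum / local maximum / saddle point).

local minimum

∇psi = (8u + 2v + 3, 2u + 10v); substituting (-15/38, 3/38) gives ∇psi = (0, 0), so (-15/38, 3/38) is indeed a critical point.
The Hessian of psi is constant: H = [[8, 2], [2, 10]].
det(H) = 8·10 − 2² = 76.
det(H) > 0 and tr(H) = 18 > 0, so H is positive definite and the point is a local minimum.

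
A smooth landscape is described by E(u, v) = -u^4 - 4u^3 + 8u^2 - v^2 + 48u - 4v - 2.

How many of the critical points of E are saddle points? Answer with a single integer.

1

E separates as a function of u plus a function of v, so ∇E=0 decouples.
∂E/∂u = -4(u - 2)(u + 2)(u + 3) = 0 at u ∈ {-3, -2, 2}; ∂E/∂v = -2(v + 2) = 0 at v ∈ {-2}.
The Hessian is diagonal: diag(E_uu, E_vv). Second derivatives: E_uu(-3)=-20, E_uu(-2)=16, E_uu(2)=-80; E_vv(-2)=-2.
Saddle points occur where the two diagonal entries have opposite signs: (-2, -2). Count: 1.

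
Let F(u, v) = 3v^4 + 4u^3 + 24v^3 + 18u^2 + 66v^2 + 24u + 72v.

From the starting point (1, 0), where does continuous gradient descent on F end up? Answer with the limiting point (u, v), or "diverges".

F is separable, so gradient descent decouples: u follows -∂F/∂u, v follows -∂F/∂v.
∂F/∂u = 12(u + 1)(u + 2); at u=1 this is 72, so u decreases.
∂F/∂v = 12(v + 1)(v + 2)(v + 3); at v=0 this is 72, so v decreases.
u converges to its nearest critical value -1 (a local min of the u-part); v converges to -1. The iterate converges to (-1, -1).

(-1, -1)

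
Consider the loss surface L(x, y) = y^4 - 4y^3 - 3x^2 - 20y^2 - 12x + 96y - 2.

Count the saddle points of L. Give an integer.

2

L separates as a function of x plus a function of y, so ∇L=0 decouples.
∂L/∂x = -6(x + 2) = 0 at x ∈ {-2}; ∂L/∂y = 4(y - 4)(y - 2)(y + 3) = 0 at y ∈ {-3, 2, 4}.
The Hessian is diagonal: diag(L_xx, L_yy). Second derivatives: L_xx(-2)=-6; L_yy(-3)=140, L_yy(2)=-40, L_yy(4)=56.
Saddle points occur where the two diagonal entries have opposite signs: (-2, -3), (-2, 4). Count: 2.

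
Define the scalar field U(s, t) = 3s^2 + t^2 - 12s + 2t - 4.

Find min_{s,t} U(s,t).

U(s,t) separates as P(s) + Q(t) − 4, so its minimum is min P + min Q − 4.
P'(s) = 6s - 12 vanishes at s ∈ {2}; Q'(t) = 2(t + 1) vanishes at t ∈ {-1}.
Local minima of P (where P''>0): P(2)=-12. Local minima of Q: Q(-1)=-1.
So the global minimum of U is P(2) + Q(-1) − 4 = -12 − 1 − 4 = -17, attained at (2, -1).

-17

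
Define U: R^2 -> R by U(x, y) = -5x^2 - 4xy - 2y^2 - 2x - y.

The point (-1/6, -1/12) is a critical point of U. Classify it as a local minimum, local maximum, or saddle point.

The Hessian of U is constant: H = [[-10, -4], [-4, -4]].
det(H) = (-10)·(-4) − (-4)² = 24.
det(H) > 0 and tr(H) = -14 < 0, so H is negative definite and the point is a local maximum.

local maximum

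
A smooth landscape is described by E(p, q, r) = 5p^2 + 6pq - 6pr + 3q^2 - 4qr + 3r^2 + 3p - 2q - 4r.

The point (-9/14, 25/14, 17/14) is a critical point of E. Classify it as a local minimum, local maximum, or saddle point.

local minimum

The Hessian is constant: H = [[10, 6, -6], [6, 6, -4], [-6, -4, 6]].
Leading principal minors: Δ₁ = 10, Δ₂ = 24, Δ₃ = 56.
All leading minors are positive, so H is positive definite: a local minimum.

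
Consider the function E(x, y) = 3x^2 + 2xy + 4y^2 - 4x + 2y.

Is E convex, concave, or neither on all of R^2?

E is quadratic, so its Hessian is the constant matrix H = [[6, 2], [2, 8]].
det(H) = 44, tr(H) = 14.
det(H) > 0 and tr(H) > 0, so H is positive definite everywhere: convex.

convex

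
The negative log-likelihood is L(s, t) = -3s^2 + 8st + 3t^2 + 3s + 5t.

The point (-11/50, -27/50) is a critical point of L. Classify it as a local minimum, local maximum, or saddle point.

The Hessian of L is constant: H = [[-6, 8], [8, 6]].
det(H) = (-6)·6 − 8² = -100.
Since det(H) < 0, H is indefinite and the critical point is a saddle point.

saddle point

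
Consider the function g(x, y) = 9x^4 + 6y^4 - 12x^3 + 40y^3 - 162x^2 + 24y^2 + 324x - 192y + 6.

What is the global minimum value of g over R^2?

-1493

g(x,y) separates as P(x) + Q(y) + 6, so its minimum is min P + min Q + 6.
P'(x) = 36(x - 3)(x - 1)(x + 3) vanishes at x ∈ {-3, 1, 3}; Q'(y) = 24(y - 1)(y + 2)(y + 4) vanishes at y ∈ {-4, -2, 1}.
Local minima of P (where P''>0): P(-3)=-1377, P(3)=-81. Local minima of Q: Q(-4)=128, Q(1)=-122.
So the global minimum of g is P(-3) + Q(1) + 6 = -1377 − 122 + 6 = -1493, attained at (-3, 1).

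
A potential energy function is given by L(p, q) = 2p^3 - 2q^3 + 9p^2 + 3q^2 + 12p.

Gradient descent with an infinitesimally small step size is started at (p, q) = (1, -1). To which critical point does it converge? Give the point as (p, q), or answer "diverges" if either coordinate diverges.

(-1, 0)

L is separable, so gradient descent decouples: p follows -∂L/∂p, q follows -∂L/∂q.
∂L/∂p = 6(p + 1)(p + 2); at p=1 this is 36, so p decreases.
∂L/∂q = -6q(q - 1); at q=-1 this is -12, so q increases.
p converges to its nearest critical value -1 (a local min of the p-part); q converges to 0. The iterate converges to (-1, 0).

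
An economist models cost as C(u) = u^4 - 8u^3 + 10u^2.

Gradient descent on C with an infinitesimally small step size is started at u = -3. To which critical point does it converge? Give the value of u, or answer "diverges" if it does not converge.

0

C'(u) = 4u(u - 5)(u - 1), so C'(-3) = -384.
Gradient descent moves in the -C' direction, i.e. u is increasing.
The nearest critical point in that direction is u = 0, where C'' = 20 > 0 (a local minimum). The iterate converges there.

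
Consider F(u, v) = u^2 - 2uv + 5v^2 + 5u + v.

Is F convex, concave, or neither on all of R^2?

convex

F is quadratic, so its Hessian is the constant matrix H = [[2, -2], [-2, 10]].
det(H) = 16, tr(H) = 12.
det(H) > 0 and tr(H) > 0, so H is positive definite everywhere: convex.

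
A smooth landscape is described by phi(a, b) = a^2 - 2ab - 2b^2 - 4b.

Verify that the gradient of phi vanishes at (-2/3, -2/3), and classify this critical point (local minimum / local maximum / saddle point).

∇phi = (2a - 2b, -2a - 4b - 4); substituting (-2/3, -2/3) gives ∇phi = (0, 0), so (-2/3, -2/3) is indeed a critical point.
The Hessian of phi is constant: H = [[2, -2], [-2, -4]].
det(H) = 2·(-4) − (-2)² = -12.
Since det(H) < 0, H is indefinite and the critical point is a saddle point.

saddle point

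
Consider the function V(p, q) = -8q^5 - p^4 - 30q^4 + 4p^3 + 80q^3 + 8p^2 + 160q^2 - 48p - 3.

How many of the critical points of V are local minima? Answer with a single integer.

2

V separates as a function of p plus a function of q, so ∇V=0 decouples.
∂V/∂p = -4(p - 3)(p - 2)(p + 2) = 0 at p ∈ {-2, 2, 3}; ∂V/∂q = -40q(q - 2)(q + 1)(q + 4) = 0 at q ∈ {-4, -1, 0, 2}.
The Hessian is diagonal: diag(V_pp, V_qq). Second derivatives: V_pp(-2)=-80, V_pp(2)=16, V_pp(3)=-20; V_qq(-4)=2880, V_qq(-1)=-360, V_qq(0)=320, V_qq(2)=-1440.
Local minima occur where both diagonal entries positive: (2, -4), (2, 0). Count: 2.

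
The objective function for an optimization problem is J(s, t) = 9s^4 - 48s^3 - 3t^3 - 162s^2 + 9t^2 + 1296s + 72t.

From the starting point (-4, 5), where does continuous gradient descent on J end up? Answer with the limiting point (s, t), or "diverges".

J is separable, so gradient descent decouples: s follows -∂J/∂s, t follows -∂J/∂t.
∂J/∂s = 36(s - 4)(s - 3)(s + 3); at s=-4 this is -2016, so s increases.
∂J/∂t = -9(t - 4)(t + 2); at t=5 this is -63, so t increases.
The t-coordinate has no critical point in that direction and runs off to infinity.

diverges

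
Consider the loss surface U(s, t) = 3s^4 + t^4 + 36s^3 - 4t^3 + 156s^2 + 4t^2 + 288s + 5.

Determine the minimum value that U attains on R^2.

U(s,t) separates as P(s) + Q(t) + 5, so its minimum is min P + min Q + 5.
P'(s) = 12(s + 2)(s + 3)(s + 4) vanishes at s ∈ {-4, -3, -2}; Q'(t) = 4t(t - 2)(t - 1) vanishes at t ∈ {0, 1, 2}.
Local minima of P (where P''>0): P(-4)=-192, P(-2)=-192. Local minima of Q: Q(0)=0, Q(2)=0.
So the global minimum of U is P(-4) + Q(0) + 5 = -192 + 0 + 5 = -187, attained at (-4, 0).

-187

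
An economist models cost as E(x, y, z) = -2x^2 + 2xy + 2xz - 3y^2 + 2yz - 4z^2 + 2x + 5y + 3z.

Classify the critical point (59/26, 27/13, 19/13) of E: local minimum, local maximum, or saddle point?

local maximum

The Hessian is constant: H = [[-4, 2, 2], [2, -6, 2], [2, 2, -8]].
Leading principal minors: Δ₁ = -4, Δ₂ = 20, Δ₃ = -104.
The minors alternate sign starting negative (−, +, −), so H is negative definite: a local maximum.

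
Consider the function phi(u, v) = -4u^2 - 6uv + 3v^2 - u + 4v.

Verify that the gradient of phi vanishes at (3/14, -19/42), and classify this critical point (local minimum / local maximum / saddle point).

∇phi = (-8u - 6v - 1, -6u + 6v + 4); substituting (3/14, -19/42) gives ∇phi = (0, 0), so (3/14, -19/42) is indeed a critical point.
The Hessian of phi is constant: H = [[-8, -6], [-6, 6]].
det(H) = (-8)·6 − (-6)² = -84.
Since det(H) < 0, H is indefinite and the critical point is a saddle point.

saddle point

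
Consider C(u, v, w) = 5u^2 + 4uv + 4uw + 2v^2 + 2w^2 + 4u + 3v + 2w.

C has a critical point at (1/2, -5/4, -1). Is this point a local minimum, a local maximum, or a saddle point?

local minimum

The Hessian is constant: H = [[10, 4, 4], [4, 4, 0], [4, 0, 4]].
Leading principal minors: Δ₁ = 10, Δ₂ = 24, Δ₃ = 32.
All leading minors are positive, so H is positive definite: a local minimum.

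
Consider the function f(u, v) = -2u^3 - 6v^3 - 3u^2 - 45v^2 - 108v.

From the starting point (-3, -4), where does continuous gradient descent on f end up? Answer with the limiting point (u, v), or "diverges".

f is separable, so gradient descent decouples: u follows -∂f/∂u, v follows -∂f/∂v.
∂f/∂u = -6u(u + 1); at u=-3 this is -36, so u increases.
∂f/∂v = -18(v + 2)(v + 3); at v=-4 this is -36, so v increases.
u converges to its nearest critical value -1 (a local min of the u-part); v converges to -3. The iterate converges to (-1, -3).

(-1, -3)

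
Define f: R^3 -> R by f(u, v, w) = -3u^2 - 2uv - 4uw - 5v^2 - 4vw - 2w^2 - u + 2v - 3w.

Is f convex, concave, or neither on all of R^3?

concave

f is quadratic, so its Hessian is the constant matrix H = [[-6, -2, -4], [-2, -10, -4], [-4, -4, -4]].
Leading principal minors: -6, 56, -32.
Signs alternate −, +, − ⇒ H ≺ 0 ⇒ concave.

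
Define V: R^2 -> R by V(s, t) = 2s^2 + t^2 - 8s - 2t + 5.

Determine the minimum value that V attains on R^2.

-4

V(s,t) separates as P(s) + Q(t) + 5, so its minimum is min P + min Q + 5.
P'(s) = 4s - 8 vanishes at s ∈ {2}; Q'(t) = 2(t - 1) vanishes at t ∈ {1}.
Local minima of P (where P''>0): P(2)=-8. Local minima of Q: Q(1)=-1.
So the global minimum of V is P(2) + Q(1) + 5 = -8 − 1 + 5 = -4, attained at (2, 1).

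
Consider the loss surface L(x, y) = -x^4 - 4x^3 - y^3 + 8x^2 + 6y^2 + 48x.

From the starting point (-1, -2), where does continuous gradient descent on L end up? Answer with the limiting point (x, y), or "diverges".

L is separable, so gradient descent decouples: x follows -∂L/∂x, y follows -∂L/∂y.
∂L/∂x = -4(x - 2)(x + 2)(x + 3); at x=-1 this is 24, so x decreases.
∂L/∂y = -3y(y - 4); at y=-2 this is -36, so y increases.
x converges to its nearest critical value -2 (a local min of the x-part); y converges to 0. The iterate converges to (-2, 0).

(-2, 0)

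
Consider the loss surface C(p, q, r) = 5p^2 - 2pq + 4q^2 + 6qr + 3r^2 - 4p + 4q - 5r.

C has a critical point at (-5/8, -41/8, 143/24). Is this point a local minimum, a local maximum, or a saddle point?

The Hessian is constant: H = [[10, -2, 0], [-2, 8, 6], [0, 6, 6]].
Leading principal minors: Δ₁ = 10, Δ₂ = 76, Δ₃ = 96.
All leading minors are positive, so H is positive definite: a local minimum.

local minimum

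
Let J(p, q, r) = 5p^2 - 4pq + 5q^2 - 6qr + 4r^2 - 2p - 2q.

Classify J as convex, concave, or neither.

convex

J is quadratic, so its Hessian is the constant matrix H = [[10, -4, 0], [-4, 10, -6], [0, -6, 8]].
Leading principal minors: 10, 84, 312.
All positive ⇒ H ≻ 0 ⇒ convex.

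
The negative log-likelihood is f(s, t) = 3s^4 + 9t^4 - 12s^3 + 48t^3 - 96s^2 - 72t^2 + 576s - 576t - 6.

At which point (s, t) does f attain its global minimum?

f(s,t) separates as P(s) + Q(t) − 6, so its minimum is min P + min Q − 6.
P'(s) = 12(s - 4)(s - 3)(s + 4) vanishes at s ∈ {-4, 3, 4}; Q'(t) = 36(t - 2)(t + 2)(t + 4) vanishes at t ∈ {-4, -2, 2}.
Local minima of P (where P''>0): P(-4)=-2304, P(4)=768. Local minima of Q: Q(-4)=384, Q(2)=-912.
So the global minimum of f is P(-4) + Q(2) − 6 = -2304 − 912 − 6 = -3222, attained at (-4, 2).

(-4, 2)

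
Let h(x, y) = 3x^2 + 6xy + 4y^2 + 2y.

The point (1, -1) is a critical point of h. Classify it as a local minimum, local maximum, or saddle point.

The Hessian of h is constant: H = [[6, 6], [6, 8]].
det(H) = 6·8 − 6² = 12.
det(H) > 0 and tr(H) = 14 > 0, so H is positive definite and the point is a local minimum.

local minimum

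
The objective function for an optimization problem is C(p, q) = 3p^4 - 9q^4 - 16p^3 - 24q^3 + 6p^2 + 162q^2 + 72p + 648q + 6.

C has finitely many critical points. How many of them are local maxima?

C separates as a function of p plus a function of q, so ∇C=0 decouples.
∂C/∂p = 12(p - 3)(p - 2)(p + 1) = 0 at p ∈ {-1, 2, 3}; ∂C/∂q = -36(q - 3)(q + 2)(q + 3) = 0 at q ∈ {-3, -2, 3}.
The Hessian is diagonal: diag(C_pp, C_qq). Second derivatives: C_pp(-1)=144, C_pp(2)=-36, C_pp(3)=48; C_qq(-3)=-216, C_qq(-2)=180, C_qq(3)=-1080.
Local maxima occur where both diagonal entries negative: (2, -3), (2, 3). Count: 2.

2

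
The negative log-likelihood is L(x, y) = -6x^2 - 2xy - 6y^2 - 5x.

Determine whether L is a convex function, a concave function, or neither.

concave

L is quadratic, so its Hessian is the constant matrix H = [[-12, -2], [-2, -12]].
det(H) = 140, tr(H) = -24.
det(H) > 0 and tr(H) < 0, so H is negative definite everywhere: concave.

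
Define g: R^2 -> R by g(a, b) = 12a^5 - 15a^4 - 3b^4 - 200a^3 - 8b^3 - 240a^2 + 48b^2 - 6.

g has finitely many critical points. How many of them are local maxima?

g separates as a function of a plus a function of b, so ∇g=0 decouples.
∂g/∂a = 60a(a - 4)(a + 1)(a + 2) = 0 at a ∈ {-2, -1, 0, 4}; ∂g/∂b = -12b(b - 2)(b + 4) = 0 at b ∈ {-4, 0, 2}.
The Hessian is diagonal: diag(g_aa, g_bb). Second derivatives: g_aa(-2)=-720, g_aa(-1)=300, g_aa(0)=-480, g_aa(4)=7200; g_bb(-4)=-288, g_bb(0)=96, g_bb(2)=-144.
Local maxima occur where both diagonal entries negative: (-2, -4), (-2, 2), (0, -4), (0, 2). Count: 4.

4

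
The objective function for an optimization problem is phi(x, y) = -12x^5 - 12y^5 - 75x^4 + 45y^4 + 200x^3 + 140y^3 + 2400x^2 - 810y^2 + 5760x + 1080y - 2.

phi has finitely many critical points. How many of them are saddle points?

phi separates as a function of x plus a function of y, so ∇phi=0 decouples.
∂phi/∂x = -60(x - 4)(x + 2)(x + 3)(x + 4) = 0 at x ∈ {-4, -3, -2, 4}; ∂phi/∂y = -60(y - 3)(y - 2)(y - 1)(y + 3) = 0 at y ∈ {-3, 1, 2, 3}.
The Hessian is diagonal: diag(phi_xx, phi_yy). Second derivatives: phi_xx(-4)=960, phi_xx(-3)=-420, phi_xx(-2)=720, phi_xx(4)=-20160; phi_yy(-3)=7200, phi_yy(1)=-480, phi_yy(2)=300, phi_yy(3)=-720.
Saddle points occur where the two diagonal entries have opposite signs: (-4, 1), (-4, 3), (-3, -3), (-3, 2), (-2, 1), (-2, 3), (4, -3), (4, 2). Count: 8.

8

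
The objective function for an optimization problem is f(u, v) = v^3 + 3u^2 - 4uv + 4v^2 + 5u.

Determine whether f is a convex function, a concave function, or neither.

neither

The term v^3 is cubic, so the Hessian is not constant.
∂²f/∂v² = 6v + 8, which takes both signs as v varies (negative for sufficiently negative v). A diagonal entry of the Hessian changing sign means the Hessian is neither positive- nor negative-semidefinite on all of R^2.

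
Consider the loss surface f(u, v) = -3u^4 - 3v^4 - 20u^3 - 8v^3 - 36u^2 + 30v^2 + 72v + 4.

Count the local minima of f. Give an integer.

f separates as a function of u plus a function of v, so ∇f=0 decouples.
∂f/∂u = -12u(u + 2)(u + 3) = 0 at u ∈ {-3, -2, 0}; ∂f/∂v = -12(v - 2)(v + 1)(v + 3) = 0 at v ∈ {-3, -1, 2}.
The Hessian is diagonal: diag(f_uu, f_vv). Second derivatives: f_uu(-3)=-36, f_uu(-2)=24, f_uu(0)=-72; f_vv(-3)=-120, f_vv(-1)=72, f_vv(2)=-180.
Local minima occur where both diagonal entries positive: (-2, -1). Count: 1.

1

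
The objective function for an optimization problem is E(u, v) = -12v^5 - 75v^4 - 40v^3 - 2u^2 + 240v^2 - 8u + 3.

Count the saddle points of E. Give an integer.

E separates as a function of u plus a function of v, so ∇E=0 decouples.
∂E/∂u = -4(u + 2) = 0 at u ∈ {-2}; ∂E/∂v = -60v(v - 1)(v + 2)(v + 4) = 0 at v ∈ {-4, -2, 0, 1}.
The Hessian is diagonal: diag(E_uu, E_vv). Second derivatives: E_uu(-2)=-4; E_vv(-4)=2400, E_vv(-2)=-720, E_vv(0)=480, E_vv(1)=-900.
Saddle points occur where the two diagonal entries have opposite signs: (-2, -4), (-2, 0). Count: 2.

2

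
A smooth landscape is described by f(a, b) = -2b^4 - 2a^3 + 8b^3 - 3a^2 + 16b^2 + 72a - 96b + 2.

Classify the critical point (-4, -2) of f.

The mixed partial ∂²f/∂a∂b is 0, so the Hessian at any point is diag(f_aa, f_bb) = diag(-6(2a + 1), 8(-3b^2 + 6b + 4)).
At (-4, -2): H = diag(42, -160).
The eigenvalues have opposite signs, so H is indefinite: a saddle point.

saddle point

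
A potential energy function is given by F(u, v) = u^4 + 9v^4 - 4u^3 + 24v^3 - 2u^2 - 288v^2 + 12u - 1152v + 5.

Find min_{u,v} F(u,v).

-5380

F(u,v) separates as P(u) + Q(v) + 5, so its minimum is min P + min Q + 5.
P'(u) = 4(u - 3)(u - 1)(u + 1) vanishes at u ∈ {-1, 1, 3}; Q'(v) = 36(v - 4)(v + 2)(v + 4) vanishes at v ∈ {-4, -2, 4}.
Local minima of P (where P''>0): P(-1)=-9, P(3)=-9. Local minima of Q: Q(-4)=768, Q(4)=-5376.
So the global minimum of F is P(-1) + Q(4) + 5 = -9 − 5376 + 5 = -5380, attained at (-1, 4).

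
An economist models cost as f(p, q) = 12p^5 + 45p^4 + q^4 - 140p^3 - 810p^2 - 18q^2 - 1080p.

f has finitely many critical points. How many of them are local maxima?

2

f separates as a function of p plus a function of q, so ∇f=0 decouples.
∂f/∂p = 60(p - 3)(p + 1)(p + 2)(p + 3) = 0 at p ∈ {-3, -2, -1, 3}; ∂f/∂q = 4q(q - 3)(q + 3) = 0 at q ∈ {-3, 0, 3}.
The Hessian is diagonal: diag(f_pp, f_qq). Second derivatives: f_pp(-3)=-720, f_pp(-2)=300, f_pp(-1)=-480, f_pp(3)=7200; f_qq(-3)=72, f_qq(0)=-36, f_qq(3)=72.
Local maxima occur where both diagonal entries negative: (-3, 0), (-1, 0). Count: 2.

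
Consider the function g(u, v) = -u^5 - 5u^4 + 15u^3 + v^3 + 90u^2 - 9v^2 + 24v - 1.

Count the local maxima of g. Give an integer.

2

g separates as a function of u plus a function of v, so ∇g=0 decouples.
∂g/∂u = -5u(u - 3)(u + 3)(u + 4) = 0 at u ∈ {-4, -3, 0, 3}; ∂g/∂v = 3(v - 4)(v - 2) = 0 at v ∈ {2, 4}.
The Hessian is diagonal: diag(g_uu, g_vv). Second derivatives: g_uu(-4)=140, g_uu(-3)=-90, g_uu(0)=180, g_uu(3)=-630; g_vv(2)=-6, g_vv(4)=6.
Local maxima occur where both diagonal entries negative: (-3, 2), (3, 2). Count: 2.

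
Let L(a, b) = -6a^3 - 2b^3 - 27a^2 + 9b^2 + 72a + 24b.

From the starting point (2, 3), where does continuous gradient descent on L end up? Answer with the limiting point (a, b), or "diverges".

diverges

L is separable, so gradient descent decouples: a follows -∂L/∂a, b follows -∂L/∂b.
∂L/∂a = -18(a - 1)(a + 4); at a=2 this is -108, so a increases.
∂L/∂b = -6(b - 4)(b + 1); at b=3 this is 24, so b decreases.
The a-coordinate has no critical point in that direction and runs off to infinity.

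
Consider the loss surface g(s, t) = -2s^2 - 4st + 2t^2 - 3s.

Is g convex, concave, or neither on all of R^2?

g is quadratic, so its Hessian is the constant matrix H = [[-4, -4], [-4, 4]].
det(H) = -32, tr(H) = 0.
det(H) < 0, so H is indefinite: neither convex nor concave.

neither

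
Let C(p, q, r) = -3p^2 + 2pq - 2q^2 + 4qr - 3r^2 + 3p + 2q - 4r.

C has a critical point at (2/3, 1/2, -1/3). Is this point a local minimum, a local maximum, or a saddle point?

local maximum

The Hessian is constant: H = [[-6, 2, 0], [2, -4, 4], [0, 4, -6]].
Leading principal minors: Δ₁ = -6, Δ₂ = 20, Δ₃ = -24.
The minors alternate sign starting negative (−, +, −), so H is negative definite: a local maximum.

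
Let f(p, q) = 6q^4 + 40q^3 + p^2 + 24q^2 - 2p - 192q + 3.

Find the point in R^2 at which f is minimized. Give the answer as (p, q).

f(p,q) separates as A(p) + B(q) + 3, so its minimum is min A + min B + 3.
A'(p) = 2p - 2 vanishes at p ∈ {1}; B'(q) = 24(q - 1)(q + 2)(q + 4) vanishes at q ∈ {-4, -2, 1}.
Local minima of A (where A''>0): A(1)=-1. Local minima of B: B(-4)=128, B(1)=-122.
So the global minimum of f is A(1) + B(1) + 3 = -1 − 122 + 3 = -120, attained at (1, 1).

(1, 1)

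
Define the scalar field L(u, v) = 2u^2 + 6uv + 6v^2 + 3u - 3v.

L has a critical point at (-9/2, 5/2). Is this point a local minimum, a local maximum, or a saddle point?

The Hessian of L is constant: H = [[4, 6], [6, 12]].
det(H) = 4·12 − 6² = 12.
det(H) > 0 and tr(H) = 16 > 0, so H is positive definite and the point is a local minimum.

local minimum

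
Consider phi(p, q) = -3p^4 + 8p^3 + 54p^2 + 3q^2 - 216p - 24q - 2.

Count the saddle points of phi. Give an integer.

2

phi separates as a function of p plus a function of q, so ∇phi=0 decouples.
∂phi/∂p = -12(p - 3)(p - 2)(p + 3) = 0 at p ∈ {-3, 2, 3}; ∂phi/∂q = 6(q - 4) = 0 at q ∈ {4}.
The Hessian is diagonal: diag(phi_pp, phi_qq). Second derivatives: phi_pp(-3)=-360, phi_pp(2)=60, phi_pp(3)=-72; phi_qq(4)=6.
Saddle points occur where the two diagonal entries have opposite signs: (-3, 4), (3, 4). Count: 2.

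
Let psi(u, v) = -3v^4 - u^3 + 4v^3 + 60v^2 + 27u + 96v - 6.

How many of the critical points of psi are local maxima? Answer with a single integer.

psi separates as a function of u plus a function of v, so ∇psi=0 decouples.
∂psi/∂u = -3(u - 3)(u + 3) = 0 at u ∈ {-3, 3}; ∂psi/∂v = -12(v - 4)(v + 1)(v + 2) = 0 at v ∈ {-2, -1, 4}.
The Hessian is diagonal: diag(psi_uu, psi_vv). Second derivatives: psi_uu(-3)=18, psi_uu(3)=-18; psi_vv(-2)=-72, psi_vv(-1)=60, psi_vv(4)=-360.
Local maxima occur where both diagonal entries negative: (3, -2), (3, 4). Count: 2.

2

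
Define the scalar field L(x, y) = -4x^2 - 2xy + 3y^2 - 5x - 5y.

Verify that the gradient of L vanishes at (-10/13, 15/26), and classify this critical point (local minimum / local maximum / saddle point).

∇L = (-8x - 2y - 5, -2x + 6y - 5); substituting (-10/13, 15/26) gives ∇L = (0, 0), so (-10/13, 15/26) is indeed a critical point.
The Hessian of L is constant: H = [[-8, -2], [-2, 6]].
det(H) = (-8)·6 − (-2)² = -52.
Since det(H) < 0, H is indefinite and the critical point is a saddle point.

saddle point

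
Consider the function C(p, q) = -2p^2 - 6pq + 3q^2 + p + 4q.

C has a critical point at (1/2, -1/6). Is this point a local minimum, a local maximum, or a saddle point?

saddle point

The Hessian of C is constant: H = [[-4, -6], [-6, 6]].
det(H) = (-4)·6 − (-6)² = -60.
Since det(H) < 0, H is indefinite and the critical point is a saddle point.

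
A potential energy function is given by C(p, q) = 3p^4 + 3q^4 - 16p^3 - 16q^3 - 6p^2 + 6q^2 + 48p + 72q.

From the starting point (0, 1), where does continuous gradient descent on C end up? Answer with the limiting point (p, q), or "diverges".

(-1, -1)

C is separable, so gradient descent decouples: p follows -∂C/∂p, q follows -∂C/∂q.
∂C/∂p = 12(p - 4)(p - 1)(p + 1); at p=0 this is 48, so p decreases.
∂C/∂q = 12(q - 3)(q - 2)(q + 1); at q=1 this is 48, so q decreases.
p converges to its nearest critical value -1 (a local min of the p-part); q converges to -1. The iterate converges to (-1, -1).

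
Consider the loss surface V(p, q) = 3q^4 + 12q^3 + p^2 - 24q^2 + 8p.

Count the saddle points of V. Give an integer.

1

V separates as a function of p plus a function of q, so ∇V=0 decouples.
∂V/∂p = 2(p + 4) = 0 at p ∈ {-4}; ∂V/∂q = 12q(q - 1)(q + 4) = 0 at q ∈ {-4, 0, 1}.
The Hessian is diagonal: diag(V_pp, V_qq). Second derivatives: V_pp(-4)=2; V_qq(-4)=240, V_qq(0)=-48, V_qq(1)=60.
Saddle points occur where the two diagonal entries have opposite signs: (-4, 0). Count: 1.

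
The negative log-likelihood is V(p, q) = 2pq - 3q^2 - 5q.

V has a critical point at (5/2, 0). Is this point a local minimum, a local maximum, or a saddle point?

The Hessian of V is constant: H = [[0, 2], [2, -6]].
det(H) = 0·(-6) − 2² = -4.
Since det(H) < 0, H is indefinite and the critical point is a saddle point.

saddle point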